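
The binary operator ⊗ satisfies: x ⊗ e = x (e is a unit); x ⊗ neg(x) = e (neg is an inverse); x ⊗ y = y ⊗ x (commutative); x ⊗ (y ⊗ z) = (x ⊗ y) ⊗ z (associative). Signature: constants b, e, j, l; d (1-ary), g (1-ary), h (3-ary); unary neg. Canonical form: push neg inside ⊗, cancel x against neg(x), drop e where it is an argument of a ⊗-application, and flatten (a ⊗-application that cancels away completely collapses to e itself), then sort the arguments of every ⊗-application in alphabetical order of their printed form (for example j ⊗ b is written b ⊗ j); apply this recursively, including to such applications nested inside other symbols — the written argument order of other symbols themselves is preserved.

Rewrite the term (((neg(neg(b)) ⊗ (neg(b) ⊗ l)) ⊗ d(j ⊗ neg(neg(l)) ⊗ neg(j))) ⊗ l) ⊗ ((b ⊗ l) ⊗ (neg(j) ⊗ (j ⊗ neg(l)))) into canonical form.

Answer: b ⊗ d(l) ⊗ l ⊗ l

Derivation:
Push neg inside:  distribute neg over ⊗ and collapse double neg
Cancel:  j cancels
Combine occurrences:  b ⊗ l ⊗ l ⊗ d(l)
Sort:  b ⊗ d(l) ⊗ l ⊗ l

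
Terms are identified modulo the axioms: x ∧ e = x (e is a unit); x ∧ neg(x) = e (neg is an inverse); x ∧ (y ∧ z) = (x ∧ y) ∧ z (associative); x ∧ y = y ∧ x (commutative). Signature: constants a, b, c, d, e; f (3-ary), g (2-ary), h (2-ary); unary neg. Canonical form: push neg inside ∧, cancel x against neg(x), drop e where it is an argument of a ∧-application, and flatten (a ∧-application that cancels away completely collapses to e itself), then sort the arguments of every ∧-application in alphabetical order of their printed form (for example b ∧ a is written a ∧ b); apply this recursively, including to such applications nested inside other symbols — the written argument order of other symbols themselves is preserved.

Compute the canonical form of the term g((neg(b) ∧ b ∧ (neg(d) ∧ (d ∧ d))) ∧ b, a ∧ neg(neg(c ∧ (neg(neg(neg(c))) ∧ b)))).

Descend into:  a ∧ neg(neg(c ∧ (neg(neg(neg(c))) ∧ b)))
Push neg inside:  distribute neg over ∧ and collapse double neg
Inverses cancel:  c cancels
Collect terms:  a ∧ b
Reassemble:  g(b ∧ d, a ∧ b)

Answer: g(b ∧ d, a ∧ b)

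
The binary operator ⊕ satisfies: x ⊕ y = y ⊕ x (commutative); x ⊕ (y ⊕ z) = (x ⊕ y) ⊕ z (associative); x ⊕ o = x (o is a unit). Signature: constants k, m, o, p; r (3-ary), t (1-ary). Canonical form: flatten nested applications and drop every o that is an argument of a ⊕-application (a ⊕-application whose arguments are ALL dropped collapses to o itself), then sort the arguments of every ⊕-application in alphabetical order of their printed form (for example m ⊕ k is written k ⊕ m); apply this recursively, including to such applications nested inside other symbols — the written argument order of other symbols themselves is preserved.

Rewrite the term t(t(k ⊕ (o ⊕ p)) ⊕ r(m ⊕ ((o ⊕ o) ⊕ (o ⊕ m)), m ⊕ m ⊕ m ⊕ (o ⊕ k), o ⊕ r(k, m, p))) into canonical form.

Answer: t(r(m ⊕ m, k ⊕ m ⊕ m ⊕ m, r(k, m, p)) ⊕ t(k ⊕ p))

Derivation:
Work inside:  t(k ⊕ (o ⊕ p)) ⊕ r(m ⊕ ((o ⊕ o) ⊕ (o ⊕ m)), m ⊕ m ⊕ m ⊕ (o ⊕ k), o ⊕ r(k, m, p))
Canonicalize subterm:  t(k ⊕ (o ⊕ p))  →  t(k ⊕ p)
Simplify inside:  r(m ⊕ ((o ⊕ o) ⊕ (o ⊕ m)), m ⊕ m ⊕ m ⊕ (o ⊕ k), o ⊕ r(k, m, p))  →  r(m ⊕ m, k ⊕ m ⊕ m ⊕ m, r(k, m, p))
Order the arguments:  r(m ⊕ m, k ⊕ m ⊕ m ⊕ m, r(k, m, p)) ⊕ t(k ⊕ p)
Rebuild:  t(r(m ⊕ m, k ⊕ m ⊕ m ⊕ m, r(k, m, p)) ⊕ t(k ⊕ p))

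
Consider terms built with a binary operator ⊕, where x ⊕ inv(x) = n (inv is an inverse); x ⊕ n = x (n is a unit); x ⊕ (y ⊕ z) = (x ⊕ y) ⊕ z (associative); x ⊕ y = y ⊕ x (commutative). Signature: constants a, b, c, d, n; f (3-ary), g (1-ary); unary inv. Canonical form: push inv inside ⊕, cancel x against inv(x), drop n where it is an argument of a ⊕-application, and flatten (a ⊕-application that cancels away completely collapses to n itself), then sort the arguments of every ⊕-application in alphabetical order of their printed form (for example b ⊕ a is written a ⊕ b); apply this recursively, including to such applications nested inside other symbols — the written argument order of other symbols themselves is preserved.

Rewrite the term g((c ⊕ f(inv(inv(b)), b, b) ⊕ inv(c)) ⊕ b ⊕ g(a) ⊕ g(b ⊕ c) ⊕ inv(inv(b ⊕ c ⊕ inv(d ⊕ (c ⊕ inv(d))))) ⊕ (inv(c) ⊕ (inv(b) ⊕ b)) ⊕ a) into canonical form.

Answer: g(a ⊕ b ⊕ b ⊕ f(b, b, b) ⊕ g(a) ⊕ g(b ⊕ c) ⊕ inv(c))

Derivation:
Work inside:  (c ⊕ f(inv(inv(b)), b, b) ⊕ inv(c)) ⊕ b ⊕ g(a) ⊕ g(b ⊕ c) ⊕ inv(inv(b ⊕ c ⊕ inv(d ⊕ (c ⊕ inv(d))))) ⊕ (inv(c) ⊕ (inv(b) ⊕ b)) ⊕ a
Push inv inside:  distribute inv over ⊕ and collapse double inv
Inverses cancel:  d cancels
Collect terms:  inv(c) ⊕ f(b, b, b) ⊕ b ⊕ b ⊕ g(a) ⊕ g(b ⊕ c) ⊕ a
Sort:  a ⊕ b ⊕ b ⊕ f(b, b, b) ⊕ g(a) ⊕ g(b ⊕ c) ⊕ inv(c)
Reassemble:  g(a ⊕ b ⊕ b ⊕ f(b, b, b) ⊕ g(a) ⊕ g(b ⊕ c) ⊕ inv(c))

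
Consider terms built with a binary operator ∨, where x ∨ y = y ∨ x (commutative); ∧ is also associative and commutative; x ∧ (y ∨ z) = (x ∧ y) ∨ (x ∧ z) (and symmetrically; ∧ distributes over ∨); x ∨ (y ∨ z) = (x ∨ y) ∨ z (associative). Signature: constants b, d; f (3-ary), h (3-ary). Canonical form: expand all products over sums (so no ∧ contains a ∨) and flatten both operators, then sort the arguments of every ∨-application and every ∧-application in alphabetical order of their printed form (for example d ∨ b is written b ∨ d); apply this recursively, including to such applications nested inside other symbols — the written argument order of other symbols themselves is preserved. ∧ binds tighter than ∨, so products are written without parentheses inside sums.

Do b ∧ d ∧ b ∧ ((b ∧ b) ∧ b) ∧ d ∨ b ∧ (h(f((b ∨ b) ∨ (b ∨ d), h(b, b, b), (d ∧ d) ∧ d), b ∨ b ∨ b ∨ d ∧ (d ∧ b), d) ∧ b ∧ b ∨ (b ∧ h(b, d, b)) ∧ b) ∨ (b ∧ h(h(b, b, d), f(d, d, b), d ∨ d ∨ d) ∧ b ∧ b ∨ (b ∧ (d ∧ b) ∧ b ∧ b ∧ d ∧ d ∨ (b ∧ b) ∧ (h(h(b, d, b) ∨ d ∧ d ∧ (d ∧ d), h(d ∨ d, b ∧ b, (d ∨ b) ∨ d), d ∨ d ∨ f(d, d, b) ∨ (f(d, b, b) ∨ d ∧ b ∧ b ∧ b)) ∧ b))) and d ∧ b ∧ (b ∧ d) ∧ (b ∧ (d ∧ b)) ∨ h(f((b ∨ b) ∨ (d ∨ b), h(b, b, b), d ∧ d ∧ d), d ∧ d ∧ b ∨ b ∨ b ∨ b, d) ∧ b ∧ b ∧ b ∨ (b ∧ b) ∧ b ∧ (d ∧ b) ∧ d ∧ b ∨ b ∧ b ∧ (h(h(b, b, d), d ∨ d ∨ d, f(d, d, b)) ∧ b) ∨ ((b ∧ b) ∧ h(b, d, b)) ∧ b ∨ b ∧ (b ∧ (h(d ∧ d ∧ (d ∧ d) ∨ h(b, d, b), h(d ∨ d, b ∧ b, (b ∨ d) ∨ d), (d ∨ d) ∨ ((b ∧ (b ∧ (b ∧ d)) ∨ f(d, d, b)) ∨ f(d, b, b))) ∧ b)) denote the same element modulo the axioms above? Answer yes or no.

Answer: no — b ∧ b ∧ b ∧ b ∧ b ∧ d ∧ d ∨ b ∧ b ∧ b ∧ b ∧ d ∧ d ∧ d ∨ b ∧ b ∧ b ∧ h(b, d, b) ∨ b ∧ b ∧ b ∧ h(d ∧ d ∧ d ∧ d ∨ h(b, d, b), h(d ∨ d, b ∧ b, b ∨ d ∨ d), b ∧ b ∧ b ∧ d ∨ d ∨ d ∨ f(d, b, b) ∨ f(d, d, b)) ∨ b ∧ b ∧ b ∧ h(f(b ∨ b ∨ b ∨ d, h(b, b, b), d ∧ d ∧ d), b ∨ b ∨ b ∨ b ∧ d ∧ d, d) ∨ b ∧ b ∧ b ∧ h(h(b, b, d), f(d, d, b), d ∨ d ∨ d) vs b ∧ b ∧ b ∧ b ∧ b ∧ d ∧ d ∨ b ∧ b ∧ b ∧ b ∧ d ∧ d ∧ d ∨ b ∧ b ∧ b ∧ h(b, d, b) ∨ b ∧ b ∧ b ∧ h(d ∧ d ∧ d ∧ d ∨ h(b, d, b), h(d ∨ d, b ∧ b, b ∨ d ∨ d), b ∧ b ∧ b ∧ d ∨ d ∨ d ∨ f(d, b, b) ∨ f(d, d, b)) ∨ b ∧ b ∧ b ∧ h(f(b ∨ b ∨ b ∨ d, h(b, b, b), d ∧ d ∧ d), b ∨ b ∨ b ∨ b ∧ d ∧ d, d) ∨ b ∧ b ∧ b ∧ h(h(b, b, d), d ∨ d ∨ d, f(d, d, b))

Derivation:
Left:  b ∧ d ∧ b ∧ ((b ∧ b) ∧ b) ∧ d ∨ b ∧ (h(f((b ∨ b) ∨ (b ∨ d), h(b, b, b), (d ∧ d) ∧ d), b ∨ b ∨ b ∨ d ∧ (d ∧ b), d) ∧ b ∧ b ∨ (b ∧ h(b, d, b)) ∧ b) ∨ (b ∧ h(h(b, b, d), f(d, d, b), d ∨ d ∨ d) ∧ b ∧ b ∨ (b ∧ (d ∧ b) ∧ b ∧ b ∧ d ∧ d ∨ (b ∧ b) ∧ (h(h(b, d, b) ∨ d ∧ d ∧ (d ∧ d), h(d ∨ d, b ∧ b, (d ∨ b) ∨ d), d ∨ d ∨ f(d, d, b) ∨ (f(d, b, b) ∨ d ∧ b ∧ b ∧ b)) ∧ b)))
  Expand products over sums:  b ∧ b ∧ b ∧ b ∧ b ∧ d ∧ d ∨ b ∧ b ∧ b ∧ h(f(b ∨ b ∨ b ∨ d, h(b, b, b), d ∧ d ∧ d), b ∨ b ∨ b ∨ b ∧ d ∧ d, d) ∨ b ∧ b ∧ b ∧ h(b, d, b) ∨ b ∧ b ∧ b ∧ h(h(b, b, d), f(d, d, b), d ∨ d ∨ d) ∨ b ∧ b ∧ b ∧ b ∧ d ∧ d ∧ d ∨ b ∧ b ∧ b ∧ h(d ∧ d ∧ d ∧ d ∨ h(b, d, b), h(d ∨ d, b ∧ b, b ∨ d ∨ d), b ∧ b ∧ b ∧ d ∨ d ∨ d ∨ f(d, b, b) ∨ f(d, d, b))
  Sort arguments:  b ∧ b ∧ b ∧ b ∧ b ∧ d ∧ d ∨ b ∧ b ∧ b ∧ b ∧ d ∧ d ∧ d ∨ b ∧ b ∧ b ∧ h(b, d, b) ∨ b ∧ b ∧ b ∧ h(d ∧ d ∧ d ∧ d ∨ h(b, d, b), h(d ∨ d, b ∧ b, b ∨ d ∨ d), b ∧ b ∧ b ∧ d ∨ d ∨ d ∨ f(d, b, b) ∨ f(d, d, b)) ∨ b ∧ b ∧ b ∧ h(f(b ∨ b ∨ b ∨ d, h(b, b, b), d ∧ d ∧ d), b ∨ b ∨ b ∨ b ∧ d ∧ d, d) ∨ b ∧ b ∧ b ∧ h(h(b, b, d), f(d, d, b), d ∨ d ∨ d)
Right:  d ∧ b ∧ (b ∧ d) ∧ (b ∧ (d ∧ b)) ∨ h(f((b ∨ b) ∨ (d ∨ b), h(b, b, b), d ∧ d ∧ d), d ∧ d ∧ b ∨ b ∨ b ∨ b, d) ∧ b ∧ b ∧ b ∨ (b ∧ b) ∧ b ∧ (d ∧ b) ∧ d ∧ b ∨ b ∧ b ∧ (h(h(b, b, d), d ∨ d ∨ d, f(d, d, b)) ∧ b) ∨ ((b ∧ b) ∧ h(b, d, b)) ∧ b ∨ b ∧ (b ∧ (h(d ∧ d ∧ (d ∧ d) ∨ h(b, d, b), h(d ∨ d, b ∧ b, (b ∨ d) ∨ d), (d ∨ d) ∨ ((b ∧ (b ∧ (b ∧ d)) ∨ f(d, d, b)) ∨ f(d, b, b))) ∧ b))
  Merge nested applications:  b ∧ b ∧ b ∧ b ∧ d ∧ d ∧ d ∨ b ∧ b ∧ b ∧ h(f(b ∨ b ∨ b ∨ d, h(b, b, b), d ∧ d ∧ d), b ∨ b ∨ b ∨ b ∧ d ∧ d, d) ∨ b ∧ b ∧ b ∧ b ∧ b ∧ d ∧ d ∨ b ∧ b ∧ b ∧ h(h(b, b, d), d ∨ d ∨ d, f(d, d, b)) ∨ b ∧ b ∧ b ∧ h(b, d, b) ∨ b ∧ b ∧ b ∧ h(d ∧ d ∧ d ∧ d ∨ h(b, d, b), h(d ∨ d, b ∧ b, b ∨ d ∨ d), b ∧ b ∧ b ∧ d ∨ d ∨ d ∨ f(d, b, b) ∨ f(d, d, b))
  Order the arguments:  b ∧ b ∧ b ∧ b ∧ b ∧ d ∧ d ∨ b ∧ b ∧ b ∧ b ∧ d ∧ d ∧ d ∨ b ∧ b ∧ b ∧ h(b, d, b) ∨ b ∧ b ∧ b ∧ h(d ∧ d ∧ d ∧ d ∨ h(b, d, b), h(d ∨ d, b ∧ b, b ∨ d ∨ d), b ∧ b ∧ b ∧ d ∨ d ∨ d ∨ f(d, b, b) ∨ f(d, d, b)) ∨ b ∧ b ∧ b ∧ h(f(b ∨ b ∨ b ∨ d, h(b, b, b), d ∧ d ∧ d), b ∨ b ∨ b ∨ b ∧ d ∧ d, d) ∨ b ∧ b ∧ b ∧ h(h(b, b, d), d ∨ d ∨ d, f(d, d, b))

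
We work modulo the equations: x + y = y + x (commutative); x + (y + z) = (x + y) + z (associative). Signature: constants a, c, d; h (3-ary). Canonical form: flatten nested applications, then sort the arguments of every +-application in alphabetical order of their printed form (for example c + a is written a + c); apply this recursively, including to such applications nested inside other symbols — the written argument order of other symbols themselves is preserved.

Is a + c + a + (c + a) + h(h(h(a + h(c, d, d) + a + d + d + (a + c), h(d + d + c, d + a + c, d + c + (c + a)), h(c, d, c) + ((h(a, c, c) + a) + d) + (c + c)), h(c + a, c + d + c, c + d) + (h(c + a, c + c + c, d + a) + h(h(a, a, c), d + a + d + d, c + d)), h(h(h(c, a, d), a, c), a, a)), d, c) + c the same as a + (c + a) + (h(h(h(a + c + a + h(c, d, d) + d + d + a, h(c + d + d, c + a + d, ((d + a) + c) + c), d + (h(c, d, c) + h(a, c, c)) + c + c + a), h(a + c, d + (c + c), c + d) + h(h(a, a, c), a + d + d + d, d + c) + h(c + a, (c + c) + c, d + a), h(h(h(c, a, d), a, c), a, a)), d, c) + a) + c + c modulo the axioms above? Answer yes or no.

Left:  a + c + a + (c + a) + h(h(h(a + h(c, d, d) + a + d + d + (a + c), h(d + d + c, d + a + c, d + c + (c + a)), h(c, d, c) + ((h(a, c, c) + a) + d) + (c + c)), h(c + a, c + d + c, c + d) + (h(c + a, c + c + c, d + a) + h(h(a, a, c), d + a + d + d, c + d)), h(h(h(c, a, d), a, c), a, a)), d, c) + c
  Flatten:  a + c + a + c + a + h(h(h(a + h(c, d, d) + a + d + d + (a + c), h(d + d + c, d + a + c, d + c + (c + a)), h(c, d, c) + ((h(a, c, c) + a) + d) + (c + c)), h(c + a, c + d + c, c + d) + (h(c + a, c + c + c, d + a) + h(h(a, a, c), d + a + d + d, c + d)), h(h(h(c, a, d), a, c), a, a)), d, c) + c
  Canonicalize subterm:  h(h(h(a + h(c, d, d) + a + d + d + (a + c), h(d + d + c, d + a + c, d + c + (c + a)), h(c, d, c) + ((h(a, c, c) + a) + d) + (c + c)), h(c + a, c + d + c, c + d) + (h(c + a, c + c + c, d + a) + h(h(a, a, c), d + a + d + d, c + d)), h(h(h(c, a, d), a, c), a, a)), d, c)  →  h(h(h(a + a + a + c + d + d + h(c, d, d), h(c + d + d, a + c + d, a + c + c + d), a + c + c + d + h(a, c, c) + h(c, d, c)), h(a + c, c + c + c, a + d) + h(a + c, c + c + d, c + d) + h(h(a, a, c), a + d + d + d, c + d), h(h(h(c, a, d), a, c), a, a)), d, c)
  Sort arguments:  a + a + a + c + c + c + h(h(h(a + a + a + c + d + d + h(c, d, d), h(c + d + d, a + c + d, a + c + c + d), a + c + c + d + h(a, c, c) + h(c, d, c)), h(a + c, c + c + c, a + d) + h(a + c, c + c + d, c + d) + h(h(a, a, c), a + d + d + d, c + d), h(h(h(c, a, d), a, c), a, a)), d, c)
Right:  a + (c + a) + (h(h(h(a + c + a + h(c, d, d) + d + d + a, h(c + d + d, c + a + d, ((d + a) + c) + c), d + (h(c, d, c) + h(a, c, c)) + c + c + a), h(a + c, d + (c + c), c + d) + h(h(a, a, c), a + d + d + d, d + c) + h(c + a, (c + c) + c, d + a), h(h(h(c, a, d), a, c), a, a)), d, c) + a) + c + c
  Un-nest:  a + c + a + h(h(h(a + c + a + h(c, d, d) + d + d + a, h(c + d + d, c + a + d, ((d + a) + c) + c), d + (h(c, d, c) + h(a, c, c)) + c + c + a), h(a + c, d + (c + c), c + d) + h(h(a, a, c), a + d + d + d, d + c) + h(c + a, (c + c) + c, d + a), h(h(h(c, a, d), a, c), a, a)), d, c) + a + c + c
  Inside:  h(h(h(a + c + a + h(c, d, d) + d + d + a, h(c + d + d, c + a + d, ((d + a) + c) + c), d + (h(c, d, c) + h(a, c, c)) + c + c + a), h(a + c, d + (c + c), c + d) + h(h(a, a, c), a + d + d + d, d + c) + h(c + a, (c + c) + c, d + a), h(h(h(c, a, d), a, c), a, a)), d, c)  →  h(h(h(a + a + a + c + d + d + h(c, d, d), h(c + d + d, a + c + d, a + c + c + d), a + c + c + d + h(a, c, c) + h(c, d, c)), h(a + c, c + c + c, a + d) + h(a + c, c + c + d, c + d) + h(h(a, a, c), a + d + d + d, c + d), h(h(h(c, a, d), a, c), a, a)), d, c)
  Sort:  a + a + a + c + c + c + h(h(h(a + a + a + c + d + d + h(c, d, d), h(c + d + d, a + c + d, a + c + c + d), a + c + c + d + h(a, c, c) + h(c, d, c)), h(a + c, c + c + c, a + d) + h(a + c, c + c + d, c + d) + h(h(a, a, c), a + d + d + d, c + d), h(h(h(c, a, d), a, c), a, a)), d, c)

Answer: yes — both canonical forms are a + a + a + c + c + c + h(h(h(a + a + a + c + d + d + h(c, d, d), h(c + d + d, a + c + d, a + c + c + d), a + c + c + d + h(a, c, c) + h(c, d, c)), h(a + c, c + c + c, a + d) + h(a + c, c + c + d, c + d) + h(h(a, a, c), a + d + d + d, c + d), h(h(h(c, a, d), a, c), a, a)), d, c)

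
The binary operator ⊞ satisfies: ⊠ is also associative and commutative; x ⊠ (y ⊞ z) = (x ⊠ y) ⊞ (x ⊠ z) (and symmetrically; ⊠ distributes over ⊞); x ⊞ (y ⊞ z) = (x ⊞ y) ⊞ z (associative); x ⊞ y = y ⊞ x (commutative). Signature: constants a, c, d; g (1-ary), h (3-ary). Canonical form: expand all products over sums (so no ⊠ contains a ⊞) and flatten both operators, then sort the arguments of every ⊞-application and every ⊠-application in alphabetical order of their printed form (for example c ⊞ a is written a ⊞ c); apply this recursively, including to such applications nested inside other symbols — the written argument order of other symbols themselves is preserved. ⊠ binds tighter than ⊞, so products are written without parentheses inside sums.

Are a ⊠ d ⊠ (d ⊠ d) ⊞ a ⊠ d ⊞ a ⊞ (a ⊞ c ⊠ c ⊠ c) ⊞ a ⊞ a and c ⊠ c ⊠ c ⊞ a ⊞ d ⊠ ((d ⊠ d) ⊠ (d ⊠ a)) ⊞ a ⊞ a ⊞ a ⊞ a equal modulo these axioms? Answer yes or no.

Left:  a ⊠ d ⊠ (d ⊠ d) ⊞ a ⊠ d ⊞ a ⊞ (a ⊞ c ⊠ c ⊠ c) ⊞ a ⊞ a
  Merge nested applications:  a ⊠ d ⊠ d ⊠ d ⊞ a ⊠ d ⊞ a ⊞ a ⊞ c ⊠ c ⊠ c ⊞ a ⊞ a
  Order the arguments:  a ⊞ a ⊞ a ⊞ a ⊞ a ⊠ d ⊞ a ⊠ d ⊠ d ⊠ d ⊞ c ⊠ c ⊠ c
Right:  c ⊠ c ⊠ c ⊞ a ⊞ d ⊠ ((d ⊠ d) ⊠ (d ⊠ a)) ⊞ a ⊞ a ⊞ a ⊞ a
  Un-nest:  c ⊠ c ⊠ c ⊞ a ⊞ a ⊠ d ⊠ d ⊠ d ⊠ d ⊞ a ⊞ a ⊞ a ⊞ a
  Sort:  a ⊞ a ⊞ a ⊞ a ⊞ a ⊞ a ⊠ d ⊠ d ⊠ d ⊠ d ⊞ c ⊠ c ⊠ c

Answer: no — a ⊞ a ⊞ a ⊞ a ⊞ a ⊠ d ⊞ a ⊠ d ⊠ d ⊠ d ⊞ c ⊠ c ⊠ c vs a ⊞ a ⊞ a ⊞ a ⊞ a ⊞ a ⊠ d ⊠ d ⊠ d ⊠ d ⊞ c ⊠ c ⊠ c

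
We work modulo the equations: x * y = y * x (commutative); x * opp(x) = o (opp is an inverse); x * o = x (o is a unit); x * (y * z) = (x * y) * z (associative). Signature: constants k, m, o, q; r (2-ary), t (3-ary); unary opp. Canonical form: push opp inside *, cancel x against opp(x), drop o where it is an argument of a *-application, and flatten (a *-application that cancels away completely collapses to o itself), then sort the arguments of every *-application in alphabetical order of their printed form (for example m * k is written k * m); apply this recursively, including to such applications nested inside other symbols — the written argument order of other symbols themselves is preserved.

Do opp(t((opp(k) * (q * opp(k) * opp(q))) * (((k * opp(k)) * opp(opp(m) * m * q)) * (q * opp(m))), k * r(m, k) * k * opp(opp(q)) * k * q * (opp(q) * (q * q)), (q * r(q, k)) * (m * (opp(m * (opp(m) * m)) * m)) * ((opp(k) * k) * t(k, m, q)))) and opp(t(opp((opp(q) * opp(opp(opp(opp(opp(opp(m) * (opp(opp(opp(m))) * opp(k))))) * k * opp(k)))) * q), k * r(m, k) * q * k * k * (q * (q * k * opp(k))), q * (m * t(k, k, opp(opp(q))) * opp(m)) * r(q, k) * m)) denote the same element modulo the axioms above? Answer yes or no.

Answer: no — opp(t(opp(k) * opp(k) * opp(m), k * k * k * q * q * q * r(m, k), m * q * r(q, k) * t(k, m, q))) vs opp(t(opp(k) * opp(m) * opp(m), k * k * k * q * q * q * r(m, k), m * q * r(q, k) * t(k, k, q)))

Derivation:
Left:  opp(t((opp(k) * (q * opp(k) * opp(q))) * (((k * opp(k)) * opp(opp(m) * m * q)) * (q * opp(m))), k * r(m, k) * k * opp(opp(q)) * k * q * (opp(q) * (q * q)), (q * r(q, k)) * (m * (opp(m * (opp(m) * m)) * m)) * ((opp(k) * k) * t(k, m, q))))
  Push opp inside:  distribute opp over * and collapse double opp
  Collect:  opp(t(opp(k) * opp(k) * opp(m), k * k * k * q * q * q * r(m, k), m * q * r(q, k) * t(k, m, q)))
Right:  opp(t(opp((opp(q) * opp(opp(opp(opp(opp(opp(m) * (opp(opp(opp(m))) * opp(k))))) * k * opp(k)))) * q), k * r(m, k) * q * k * k * (q * (q * k * opp(k))), q * (m * t(k, k, opp(opp(q))) * opp(m)) * r(q, k) * m))
  Push opp inside:  distribute opp over * and collapse double opp
  Collect:  opp(t(opp(k) * opp(m) * opp(m), k * k * k * q * q * q * r(m, k), m * q * r(q, k) * t(k, k, q)))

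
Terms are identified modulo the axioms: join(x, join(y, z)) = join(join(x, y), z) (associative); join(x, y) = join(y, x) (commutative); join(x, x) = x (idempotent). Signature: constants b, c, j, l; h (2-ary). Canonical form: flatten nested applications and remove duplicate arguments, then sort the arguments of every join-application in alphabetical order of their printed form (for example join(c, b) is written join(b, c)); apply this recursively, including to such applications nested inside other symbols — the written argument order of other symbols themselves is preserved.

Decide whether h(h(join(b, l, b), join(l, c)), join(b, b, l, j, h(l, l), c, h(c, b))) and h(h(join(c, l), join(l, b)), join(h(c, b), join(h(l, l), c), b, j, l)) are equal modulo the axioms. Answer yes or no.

Answer: no — h(h(join(b, l), join(c, l)), join(b, c, h(c, b), h(l, l), j, l)) vs h(h(join(c, l), join(b, l)), join(b, c, h(c, b), h(l, l), j, l))

Derivation:
Left:  h(h(join(b, l, b), join(l, c)), join(b, b, l, j, h(l, l), c, h(c, b)))
  Descend into:  join(b, b, l, j, h(l, l), c, h(c, b))
  Deduplicate:  drop duplicate b
  Sort:  join(b, c, h(c, b), h(l, l), j, l)
  Rebuild:  h(h(join(b, l), join(c, l)), join(b, c, h(c, b), h(l, l), j, l))
Right:  h(h(join(c, l), join(l, b)), join(h(c, b), join(h(l, l), c), b, j, l))
  Descend into:  join(h(c, b), join(h(l, l), c), b, j, l)
  Flatten:  join(h(c, b), h(l, l), c, b, j, l)
  Sort:  join(b, c, h(c, b), h(l, l), j, l)
  Reassemble:  h(h(join(c, l), join(b, l)), join(b, c, h(c, b), h(l, l), j, l))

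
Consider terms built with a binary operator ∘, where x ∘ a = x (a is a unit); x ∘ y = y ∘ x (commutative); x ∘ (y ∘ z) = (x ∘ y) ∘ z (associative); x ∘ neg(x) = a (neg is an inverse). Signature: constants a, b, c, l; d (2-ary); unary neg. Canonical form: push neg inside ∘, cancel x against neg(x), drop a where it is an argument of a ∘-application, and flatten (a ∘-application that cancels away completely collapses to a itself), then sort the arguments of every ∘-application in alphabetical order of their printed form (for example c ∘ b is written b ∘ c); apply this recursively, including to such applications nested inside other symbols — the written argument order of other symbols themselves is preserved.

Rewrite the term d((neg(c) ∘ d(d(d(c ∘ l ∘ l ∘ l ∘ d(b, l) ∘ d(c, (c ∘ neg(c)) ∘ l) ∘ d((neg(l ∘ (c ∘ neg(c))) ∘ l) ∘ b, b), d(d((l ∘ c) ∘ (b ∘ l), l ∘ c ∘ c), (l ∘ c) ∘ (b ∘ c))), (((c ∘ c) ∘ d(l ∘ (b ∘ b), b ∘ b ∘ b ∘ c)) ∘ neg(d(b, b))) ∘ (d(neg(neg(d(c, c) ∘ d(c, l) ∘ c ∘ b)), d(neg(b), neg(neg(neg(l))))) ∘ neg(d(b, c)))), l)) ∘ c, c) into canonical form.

Answer: d(d(d(d(c ∘ d(b, b) ∘ d(b, l) ∘ d(c, l) ∘ l ∘ l ∘ l, d(d(b ∘ c ∘ l ∘ l, c ∘ c ∘ l), b ∘ c ∘ c ∘ l)), c ∘ c ∘ d(b ∘ b ∘ l, b ∘ b ∘ b ∘ c) ∘ d(b ∘ c ∘ d(c, c) ∘ d(c, l), d(neg(b), neg(l))) ∘ neg(d(b, b)) ∘ neg(d(b, c))), l), c)

Derivation:
Descend into:  (neg(c) ∘ d(d(d(c ∘ l ∘ l ∘ l ∘ d(b, l) ∘ d(c, (c ∘ neg(c)) ∘ l) ∘ d((neg(l ∘ (c ∘ neg(c))) ∘ l) ∘ b, b), d(d((l ∘ c) ∘ (b ∘ l), l ∘ c ∘ c), (l ∘ c) ∘ (b ∘ c))), (((c ∘ c) ∘ d(l ∘ (b ∘ b), b ∘ b ∘ b ∘ c)) ∘ neg(d(b, b))) ∘ (d(neg(neg(d(c, c) ∘ d(c, l) ∘ c ∘ b)), d(neg(b), neg(neg(neg(l))))) ∘ neg(d(b, c)))), l)) ∘ c
Push neg inside:  distribute neg over ∘ and collapse double neg
Inverses cancel:  c cancels
Collect:  d(d(d(c ∘ d(b, b) ∘ d(b, l) ∘ d(c, l) ∘ l ∘ l ∘ l, d(d(b ∘ c ∘ l ∘ l, c ∘ c ∘ l), b ∘ c ∘ c ∘ l)), c ∘ c ∘ d(b ∘ b ∘ l, b ∘ b ∘ b ∘ c) ∘ d(b ∘ c ∘ d(c, c) ∘ d(c, l), d(neg(b), neg(l))) ∘ neg(d(b, b)) ∘ neg(d(b, c))), l)
Rebuild:  d(d(d(d(c ∘ d(b, b) ∘ d(b, l) ∘ d(c, l) ∘ l ∘ l ∘ l, d(d(b ∘ c ∘ l ∘ l, c ∘ c ∘ l), b ∘ c ∘ c ∘ l)), c ∘ c ∘ d(b ∘ b ∘ l, b ∘ b ∘ b ∘ c) ∘ d(b ∘ c ∘ d(c, c) ∘ d(c, l), d(neg(b), neg(l))) ∘ neg(d(b, b)) ∘ neg(d(b, c))), l), c)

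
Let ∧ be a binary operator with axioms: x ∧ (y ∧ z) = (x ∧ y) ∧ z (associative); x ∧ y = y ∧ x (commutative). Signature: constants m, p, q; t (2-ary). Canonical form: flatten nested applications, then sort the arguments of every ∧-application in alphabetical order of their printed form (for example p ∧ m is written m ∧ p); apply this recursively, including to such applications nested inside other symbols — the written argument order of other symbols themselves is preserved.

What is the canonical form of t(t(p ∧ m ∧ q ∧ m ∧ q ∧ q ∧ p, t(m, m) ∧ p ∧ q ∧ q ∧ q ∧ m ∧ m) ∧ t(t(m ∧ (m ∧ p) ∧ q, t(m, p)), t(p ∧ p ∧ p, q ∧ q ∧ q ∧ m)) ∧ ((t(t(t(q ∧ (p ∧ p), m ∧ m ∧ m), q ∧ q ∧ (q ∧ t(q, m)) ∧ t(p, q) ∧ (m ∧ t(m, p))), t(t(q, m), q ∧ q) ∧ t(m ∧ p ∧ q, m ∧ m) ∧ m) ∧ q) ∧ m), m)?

Answer: t(m ∧ q ∧ t(m ∧ m ∧ p ∧ p ∧ q ∧ q ∧ q, m ∧ m ∧ p ∧ q ∧ q ∧ q ∧ t(m, m)) ∧ t(t(m ∧ m ∧ p ∧ q, t(m, p)), t(p ∧ p ∧ p, m ∧ q ∧ q ∧ q)) ∧ t(t(t(p ∧ p ∧ q, m ∧ m ∧ m), m ∧ q ∧ q ∧ q ∧ t(m, p) ∧ t(p, q) ∧ t(q, m)), m ∧ t(m ∧ p ∧ q, m ∧ m) ∧ t(t(q, m), q ∧ q)), m)

Derivation:
Work inside:  t(p ∧ m ∧ q ∧ m ∧ q ∧ q ∧ p, t(m, m) ∧ p ∧ q ∧ q ∧ q ∧ m ∧ m) ∧ t(t(m ∧ (m ∧ p) ∧ q, t(m, p)), t(p ∧ p ∧ p, q ∧ q ∧ q ∧ m)) ∧ ((t(t(t(q ∧ (p ∧ p), m ∧ m ∧ m), q ∧ q ∧ (q ∧ t(q, m)) ∧ t(p, q) ∧ (m ∧ t(m, p))), t(t(q, m), q ∧ q) ∧ t(m ∧ p ∧ q, m ∧ m) ∧ m) ∧ q) ∧ m)
Merge nested applications:  t(p ∧ m ∧ q ∧ m ∧ q ∧ q ∧ p, t(m, m) ∧ p ∧ q ∧ q ∧ q ∧ m ∧ m) ∧ t(t(m ∧ (m ∧ p) ∧ q, t(m, p)), t(p ∧ p ∧ p, q ∧ q ∧ q ∧ m)) ∧ t(t(t(q ∧ (p ∧ p), m ∧ m ∧ m), q ∧ q ∧ (q ∧ t(q, m)) ∧ t(p, q) ∧ (m ∧ t(m, p))), t(t(q, m), q ∧ q) ∧ t(m ∧ p ∧ q, m ∧ m) ∧ m) ∧ q ∧ m
Canonicalize subterm:  t(p ∧ m ∧ q ∧ m ∧ q ∧ q ∧ p, t(m, m) ∧ p ∧ q ∧ q ∧ q ∧ m ∧ m)  →  t(m ∧ m ∧ p ∧ p ∧ q ∧ q ∧ q, m ∧ m ∧ p ∧ q ∧ q ∧ q ∧ t(m, m))
Canonicalize subterm:  t(t(m ∧ (m ∧ p) ∧ q, t(m, p)), t(p ∧ p ∧ p, q ∧ q ∧ q ∧ m))  →  t(t(m ∧ m ∧ p ∧ q, t(m, p)), t(p ∧ p ∧ p, m ∧ q ∧ q ∧ q))
Inside:  t(t(t(q ∧ (p ∧ p), m ∧ m ∧ m), q ∧ q ∧ (q ∧ t(q, m)) ∧ t(p, q) ∧ (m ∧ t(m, p))), t(t(q, m), q ∧ q) ∧ t(m ∧ p ∧ q, m ∧ m) ∧ m)  →  t(t(t(p ∧ p ∧ q, m ∧ m ∧ m), m ∧ q ∧ q ∧ q ∧ t(m, p) ∧ t(p, q) ∧ t(q, m)), m ∧ t(m ∧ p ∧ q, m ∧ m) ∧ t(t(q, m), q ∧ q))
Sort:  m ∧ q ∧ t(m ∧ m ∧ p ∧ p ∧ q ∧ q ∧ q, m ∧ m ∧ p ∧ q ∧ q ∧ q ∧ t(m, m)) ∧ t(t(m ∧ m ∧ p ∧ q, t(m, p)), t(p ∧ p ∧ p, m ∧ q ∧ q ∧ q)) ∧ t(t(t(p ∧ p ∧ q, m ∧ m ∧ m), m ∧ q ∧ q ∧ q ∧ t(m, p) ∧ t(p, q) ∧ t(q, m)), m ∧ t(m ∧ p ∧ q, m ∧ m) ∧ t(t(q, m), q ∧ q))
Rebuild:  t(m ∧ q ∧ t(m ∧ m ∧ p ∧ p ∧ q ∧ q ∧ q, m ∧ m ∧ p ∧ q ∧ q ∧ q ∧ t(m, m)) ∧ t(t(m ∧ m ∧ p ∧ q, t(m, p)), t(p ∧ p ∧ p, m ∧ q ∧ q ∧ q)) ∧ t(t(t(p ∧ p ∧ q, m ∧ m ∧ m), m ∧ q ∧ q ∧ q ∧ t(m, p) ∧ t(p, q) ∧ t(q, m)), m ∧ t(m ∧ p ∧ q, m ∧ m) ∧ t(t(q, m), q ∧ q)), m)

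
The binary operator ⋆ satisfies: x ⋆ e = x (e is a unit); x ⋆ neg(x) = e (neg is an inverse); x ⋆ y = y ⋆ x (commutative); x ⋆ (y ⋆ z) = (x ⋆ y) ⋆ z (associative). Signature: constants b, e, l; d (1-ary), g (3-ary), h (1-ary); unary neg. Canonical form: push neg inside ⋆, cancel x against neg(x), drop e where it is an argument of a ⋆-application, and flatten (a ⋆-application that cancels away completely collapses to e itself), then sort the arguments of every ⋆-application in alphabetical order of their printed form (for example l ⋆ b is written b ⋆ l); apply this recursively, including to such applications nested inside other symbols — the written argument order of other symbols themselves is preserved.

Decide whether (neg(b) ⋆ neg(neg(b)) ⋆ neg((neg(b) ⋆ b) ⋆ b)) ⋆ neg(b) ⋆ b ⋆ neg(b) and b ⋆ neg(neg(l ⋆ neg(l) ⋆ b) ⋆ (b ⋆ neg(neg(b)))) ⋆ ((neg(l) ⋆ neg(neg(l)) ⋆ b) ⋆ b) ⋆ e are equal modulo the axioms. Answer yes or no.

Left:  (neg(b) ⋆ neg(neg(b)) ⋆ neg((neg(b) ⋆ b) ⋆ b)) ⋆ neg(b) ⋆ b ⋆ neg(b)
  Push neg inside:  distribute neg over ⋆ and collapse double neg
  Collect terms:  neg(b) ⋆ neg(b)
Right:  b ⋆ neg(neg(l ⋆ neg(l) ⋆ b) ⋆ (b ⋆ neg(neg(b)))) ⋆ ((neg(l) ⋆ neg(neg(l)) ⋆ b) ⋆ b) ⋆ e
  Push neg inside:  distribute neg over ⋆ and collapse double neg
  Inverses cancel:  l cancels
  Combine occurrences:  b ⋆ b

Answer: no — neg(b) ⋆ neg(b) vs b ⋆ b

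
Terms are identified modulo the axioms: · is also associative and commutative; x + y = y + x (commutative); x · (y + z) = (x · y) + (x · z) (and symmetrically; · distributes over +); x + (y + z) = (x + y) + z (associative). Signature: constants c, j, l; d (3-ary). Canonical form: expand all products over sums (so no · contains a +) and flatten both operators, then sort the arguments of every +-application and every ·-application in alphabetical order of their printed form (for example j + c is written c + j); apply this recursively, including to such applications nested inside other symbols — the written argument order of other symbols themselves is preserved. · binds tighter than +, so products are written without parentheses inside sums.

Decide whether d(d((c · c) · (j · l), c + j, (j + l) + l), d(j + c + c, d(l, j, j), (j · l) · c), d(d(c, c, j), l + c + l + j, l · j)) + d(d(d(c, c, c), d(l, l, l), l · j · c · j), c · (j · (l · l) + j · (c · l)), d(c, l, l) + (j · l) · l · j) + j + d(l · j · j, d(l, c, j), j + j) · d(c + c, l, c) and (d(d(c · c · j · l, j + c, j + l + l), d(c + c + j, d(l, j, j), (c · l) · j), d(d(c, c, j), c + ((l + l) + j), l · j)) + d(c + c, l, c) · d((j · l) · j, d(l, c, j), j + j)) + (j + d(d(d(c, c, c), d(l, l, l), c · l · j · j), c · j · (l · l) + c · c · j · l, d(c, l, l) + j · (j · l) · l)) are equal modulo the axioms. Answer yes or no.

Answer: yes — both canonical forms are d(c + c, l, c) · d(j · j · l, d(l, c, j), j + j) + d(d(c · c · j · l, c + j, j + l + l), d(c + c + j, d(l, j, j), c · j · l), d(d(c, c, j), c + j + l + l, j · l)) + d(d(d(c, c, c), d(l, l, l), c · j · j · l), c · c · j · l + c · j · l · l, d(c, l, l) + j · j · l · l) + j

Derivation:
Left:  d(d((c · c) · (j · l), c + j, (j + l) + l), d(j + c + c, d(l, j, j), (j · l) · c), d(d(c, c, j), l + c + l + j, l · j)) + d(d(d(c, c, c), d(l, l, l), l · j · c · j), c · (j · (l · l) + j · (c · l)), d(c, l, l) + (j · l) · l · j) + j + d(l · j · j, d(l, c, j), j + j) · d(c + c, l, c)
  Distribute:  d(d(c · c · j · l, c + j, j + l + l), d(c + c + j, d(l, j, j), c · j · l), d(d(c, c, j), c + j + l + l, j · l)) + d(d(d(c, c, c), d(l, l, l), c · j · j · l), c · c · j · l + c · j · l · l, d(c, l, l) + j · j · l · l) + j + d(c + c, l, c) · d(j · j · l, d(l, c, j), j + j)
  Sort:  d(c + c, l, c) · d(j · j · l, d(l, c, j), j + j) + d(d(c · c · j · l, c + j, j + l + l), d(c + c + j, d(l, j, j), c · j · l), d(d(c, c, j), c + j + l + l, j · l)) + d(d(d(c, c, c), d(l, l, l), c · j · j · l), c · c · j · l + c · j · l · l, d(c, l, l) + j · j · l · l) + j
Right:  (d(d(c · c · j · l, j + c, j + l + l), d(c + c + j, d(l, j, j), (c · l) · j), d(d(c, c, j), c + ((l + l) + j), l · j)) + d(c + c, l, c) · d((j · l) · j, d(l, c, j), j + j)) + (j + d(d(d(c, c, c), d(l, l, l), c · l · j · j), c · j · (l · l) + c · c · j · l, d(c, l, l) + j · (j · l) · l))
  Merge nested applications:  d(d(c · c · j · l, c + j, j + l + l), d(c + c + j, d(l, j, j), c · j · l), d(d(c, c, j), c + j + l + l, j · l)) + d(c + c, l, c) · d(j · j · l, d(l, c, j), j + j) + j + d(d(d(c, c, c), d(l, l, l), c · j · j · l), c · c · j · l + c · j · l · l, d(c, l, l) + j · j · l · l)
  Sort arguments:  d(c + c, l, c) · d(j · j · l, d(l, c, j), j + j) + d(d(c · c · j · l, c + j, j + l + l), d(c + c + j, d(l, j, j), c · j · l), d(d(c, c, j), c + j + l + l, j · l)) + d(d(d(c, c, c), d(l, l, l), c · j · j · l), c · c · j · l + c · j · l · l, d(c, l, l) + j · j · l · l) + j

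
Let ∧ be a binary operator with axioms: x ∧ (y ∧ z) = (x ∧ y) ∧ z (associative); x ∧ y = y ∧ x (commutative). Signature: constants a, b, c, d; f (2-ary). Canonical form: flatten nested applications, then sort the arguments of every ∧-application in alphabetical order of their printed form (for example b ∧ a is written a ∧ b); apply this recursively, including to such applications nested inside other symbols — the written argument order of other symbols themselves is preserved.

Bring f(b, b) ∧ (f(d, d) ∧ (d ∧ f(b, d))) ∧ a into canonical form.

Answer: a ∧ d ∧ f(b, b) ∧ f(b, d) ∧ f(d, d)

Derivation:
Merge nested applications:  f(b, b) ∧ f(d, d) ∧ d ∧ f(b, d) ∧ a
Sort arguments:  a ∧ d ∧ f(b, b) ∧ f(b, d) ∧ f(d, d)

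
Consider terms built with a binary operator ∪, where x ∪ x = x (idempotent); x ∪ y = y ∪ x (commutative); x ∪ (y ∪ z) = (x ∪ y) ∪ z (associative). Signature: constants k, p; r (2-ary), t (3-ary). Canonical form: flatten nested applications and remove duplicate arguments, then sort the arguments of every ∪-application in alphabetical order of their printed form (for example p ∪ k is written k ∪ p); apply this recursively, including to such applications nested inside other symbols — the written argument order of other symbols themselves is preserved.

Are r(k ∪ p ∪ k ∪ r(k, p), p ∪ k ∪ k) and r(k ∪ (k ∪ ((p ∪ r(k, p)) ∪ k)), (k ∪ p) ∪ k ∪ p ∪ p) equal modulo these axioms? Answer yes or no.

Answer: yes — both canonical forms are r(k ∪ p ∪ r(k, p), k ∪ p)

Derivation:
Left:  r(k ∪ p ∪ k ∪ r(k, p), p ∪ k ∪ k)
  Work inside:  k ∪ p ∪ k ∪ r(k, p)
  Deduplicate:  drop duplicate k
  Sort:  k ∪ p ∪ r(k, p)
  Reassemble:  r(k ∪ p ∪ r(k, p), k ∪ p)
Right:  r(k ∪ (k ∪ ((p ∪ r(k, p)) ∪ k)), (k ∪ p) ∪ k ∪ p ∪ p)
  Descend into:  k ∪ (k ∪ ((p ∪ r(k, p)) ∪ k))
  Flatten:  k ∪ k ∪ p ∪ r(k, p) ∪ k
  Idempotence:  drop duplicate k, k
  Sort arguments:  k ∪ p ∪ r(k, p)
  Reassemble:  r(k ∪ p ∪ r(k, p), k ∪ p)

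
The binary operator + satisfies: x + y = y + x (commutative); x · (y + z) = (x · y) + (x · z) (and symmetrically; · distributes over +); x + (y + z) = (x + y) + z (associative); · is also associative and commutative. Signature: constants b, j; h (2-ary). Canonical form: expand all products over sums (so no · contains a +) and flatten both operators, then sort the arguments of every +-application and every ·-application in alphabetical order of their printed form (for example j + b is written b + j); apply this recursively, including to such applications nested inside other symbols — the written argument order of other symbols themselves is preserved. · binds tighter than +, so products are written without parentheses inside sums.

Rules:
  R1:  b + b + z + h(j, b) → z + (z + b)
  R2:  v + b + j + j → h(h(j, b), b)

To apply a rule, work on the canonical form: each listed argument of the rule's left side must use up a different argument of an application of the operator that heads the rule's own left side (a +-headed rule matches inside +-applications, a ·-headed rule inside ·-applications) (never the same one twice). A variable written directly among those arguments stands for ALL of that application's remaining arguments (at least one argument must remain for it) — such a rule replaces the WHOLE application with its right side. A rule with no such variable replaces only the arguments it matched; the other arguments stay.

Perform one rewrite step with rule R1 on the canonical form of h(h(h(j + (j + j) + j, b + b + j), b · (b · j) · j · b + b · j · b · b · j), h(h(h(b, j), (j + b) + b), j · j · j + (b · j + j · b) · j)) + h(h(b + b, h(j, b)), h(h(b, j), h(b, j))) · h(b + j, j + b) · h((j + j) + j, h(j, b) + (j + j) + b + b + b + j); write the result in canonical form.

Answer: h(b + j, b + j) · h(h(b + b, h(j, b)), h(h(b, j), h(b, j))) · h(j + j + j, b + b + b + j + j + j + j + j + j) + h(h(h(j + j + j + j, b + b + j), b · b · b · j · j + b · b · b · j · j), h(h(h(b, j), b + b + j), b · j · j + b · j · j + j · j · j))

Derivation:
Canonical form:  h(b + j, b + j) · h(h(b + b, h(j, b)), h(h(b, j), h(b, j))) · h(j + j + j, b + b + b + h(j, b) + j + j + j) + h(h(h(j + j + j + j, b + b + j), b · b · b · j · j + b · b · b · j · j), h(h(h(b, j), b + b + j), b · j · j + b · j · j + j · j · j))
Apply R1:  consuming b, b, h(j, b);  z := b + j + j + j
Every leftover argument binds to the variable; the entire application is replaced.
New term:  h(b + j, b + j) · h(h(b + b, h(j, b)), h(h(b, j), h(b, j))) · h(j + j + j, b + b + b + j + j + j + j + j + j) + h(h(h(j + j + j + j, b + b + j), b · b · b · j · j + b · b · b · j · j), h(h(h(b, j), b + b + j), b · j · j + b · j · j + j · j · j))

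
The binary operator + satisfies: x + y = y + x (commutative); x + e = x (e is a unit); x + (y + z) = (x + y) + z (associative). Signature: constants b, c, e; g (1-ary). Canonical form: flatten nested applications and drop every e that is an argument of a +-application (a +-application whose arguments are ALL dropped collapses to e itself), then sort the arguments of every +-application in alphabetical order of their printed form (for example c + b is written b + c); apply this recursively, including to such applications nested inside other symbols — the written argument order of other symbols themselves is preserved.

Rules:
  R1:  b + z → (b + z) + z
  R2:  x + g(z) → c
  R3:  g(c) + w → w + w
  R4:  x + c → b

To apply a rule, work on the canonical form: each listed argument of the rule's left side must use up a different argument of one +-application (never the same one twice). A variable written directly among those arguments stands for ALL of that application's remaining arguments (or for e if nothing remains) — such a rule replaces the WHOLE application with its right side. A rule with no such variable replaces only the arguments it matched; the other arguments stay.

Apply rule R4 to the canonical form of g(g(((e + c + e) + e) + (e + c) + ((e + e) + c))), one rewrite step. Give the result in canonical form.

Canonical form:  g(g(c + c + c))
Apply R4:  consuming c;  x := c + c
The extension variable absorbs all remaining arguments, so the whole application is rewritten.
Result:  g(g(b))

Answer: g(g(b))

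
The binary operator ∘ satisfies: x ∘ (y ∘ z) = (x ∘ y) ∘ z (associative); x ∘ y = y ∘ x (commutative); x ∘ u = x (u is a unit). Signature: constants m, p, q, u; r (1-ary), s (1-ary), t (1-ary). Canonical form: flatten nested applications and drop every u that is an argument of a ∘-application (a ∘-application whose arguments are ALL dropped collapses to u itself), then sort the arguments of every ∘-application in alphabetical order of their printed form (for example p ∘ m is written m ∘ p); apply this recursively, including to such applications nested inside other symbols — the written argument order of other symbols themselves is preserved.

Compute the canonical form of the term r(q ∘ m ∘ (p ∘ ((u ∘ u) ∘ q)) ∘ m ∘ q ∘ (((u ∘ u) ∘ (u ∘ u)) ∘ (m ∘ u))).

Answer: r(m ∘ m ∘ m ∘ p ∘ q ∘ q ∘ q)

Derivation:
Descend into:  q ∘ m ∘ (p ∘ ((u ∘ u) ∘ q)) ∘ m ∘ q ∘ (((u ∘ u) ∘ (u ∘ u)) ∘ (m ∘ u))
Merge nested applications:  q ∘ m ∘ p ∘ u ∘ u ∘ q ∘ m ∘ q ∘ u ∘ u ∘ u ∘ u ∘ m ∘ u
Units out:  drop u (×7)
Order the arguments:  m ∘ m ∘ m ∘ p ∘ q ∘ q ∘ q
Rebuild:  r(m ∘ m ∘ m ∘ p ∘ q ∘ q ∘ q)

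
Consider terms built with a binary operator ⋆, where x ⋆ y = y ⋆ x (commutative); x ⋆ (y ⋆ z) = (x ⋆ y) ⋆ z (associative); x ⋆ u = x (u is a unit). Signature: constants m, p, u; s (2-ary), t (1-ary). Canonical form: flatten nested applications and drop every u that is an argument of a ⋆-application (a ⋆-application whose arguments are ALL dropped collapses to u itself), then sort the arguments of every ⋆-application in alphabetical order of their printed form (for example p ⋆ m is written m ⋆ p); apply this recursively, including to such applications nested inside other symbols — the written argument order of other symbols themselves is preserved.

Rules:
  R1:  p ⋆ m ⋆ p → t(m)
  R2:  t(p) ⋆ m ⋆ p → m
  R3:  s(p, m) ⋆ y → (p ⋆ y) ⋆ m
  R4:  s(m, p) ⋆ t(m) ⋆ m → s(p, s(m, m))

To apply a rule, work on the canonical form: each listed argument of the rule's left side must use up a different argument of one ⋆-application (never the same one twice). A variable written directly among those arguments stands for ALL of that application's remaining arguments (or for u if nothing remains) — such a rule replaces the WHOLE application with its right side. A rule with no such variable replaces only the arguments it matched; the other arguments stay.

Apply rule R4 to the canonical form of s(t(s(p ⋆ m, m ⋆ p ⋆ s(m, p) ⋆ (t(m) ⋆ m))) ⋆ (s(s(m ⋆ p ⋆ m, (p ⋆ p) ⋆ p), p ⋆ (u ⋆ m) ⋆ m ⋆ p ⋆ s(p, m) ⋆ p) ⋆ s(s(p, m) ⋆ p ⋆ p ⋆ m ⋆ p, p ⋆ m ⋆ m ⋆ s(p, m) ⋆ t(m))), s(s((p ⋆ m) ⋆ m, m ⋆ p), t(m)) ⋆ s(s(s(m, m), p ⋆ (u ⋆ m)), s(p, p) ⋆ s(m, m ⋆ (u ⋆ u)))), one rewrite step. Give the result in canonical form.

Answer: s(s(m ⋆ p ⋆ p ⋆ p ⋆ s(p, m), m ⋆ m ⋆ p ⋆ s(p, m) ⋆ t(m)) ⋆ s(s(m ⋆ m ⋆ p, p ⋆ p ⋆ p), m ⋆ m ⋆ p ⋆ p ⋆ p ⋆ s(p, m)) ⋆ t(s(m ⋆ p, m ⋆ p ⋆ s(p, s(m, m)))), s(s(m ⋆ m ⋆ p, m ⋆ p), t(m)) ⋆ s(s(s(m, m), m ⋆ p), s(m, m) ⋆ s(p, p)))

Derivation:
Canonical form:  s(s(m ⋆ p ⋆ p ⋆ p ⋆ s(p, m), m ⋆ m ⋆ p ⋆ s(p, m) ⋆ t(m)) ⋆ s(s(m ⋆ m ⋆ p, p ⋆ p ⋆ p), m ⋆ m ⋆ p ⋆ p ⋆ p ⋆ s(p, m)) ⋆ t(s(m ⋆ p, m ⋆ m ⋆ p ⋆ s(m, p) ⋆ t(m))), s(s(m ⋆ m ⋆ p, m ⋆ p), t(m)) ⋆ s(s(s(m, m), m ⋆ p), s(m, m) ⋆ s(p, p)))
R4 matches:  uses m, s(m, p), t(m)
New term:  s(s(m ⋆ p ⋆ p ⋆ p ⋆ s(p, m), m ⋆ m ⋆ p ⋆ s(p, m) ⋆ t(m)) ⋆ s(s(m ⋆ m ⋆ p, p ⋆ p ⋆ p), m ⋆ m ⋆ p ⋆ p ⋆ p ⋆ s(p, m)) ⋆ t(s(m ⋆ p, m ⋆ p ⋆ s(p, s(m, m)))), s(s(m ⋆ m ⋆ p, m ⋆ p), t(m)) ⋆ s(s(s(m, m), m ⋆ p), s(m, m) ⋆ s(p, p)))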